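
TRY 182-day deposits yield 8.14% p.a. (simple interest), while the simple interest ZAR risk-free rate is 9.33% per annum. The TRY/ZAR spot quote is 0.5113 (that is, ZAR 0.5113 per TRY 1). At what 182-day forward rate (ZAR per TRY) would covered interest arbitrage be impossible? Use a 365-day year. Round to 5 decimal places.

0.51422

T = 182/365 years.
ZAR growth factor: 1 + 0.0933×182/365 = 1.0465222.
TRY accumulates by 1 + 0.0814×182/365 = 1.0405885.
CIP: F = S · (grow ZAR)/(grow TRY) = 0.5113 × 1.0465222/1.0405885 = 0.5142156 ZAR per TRY.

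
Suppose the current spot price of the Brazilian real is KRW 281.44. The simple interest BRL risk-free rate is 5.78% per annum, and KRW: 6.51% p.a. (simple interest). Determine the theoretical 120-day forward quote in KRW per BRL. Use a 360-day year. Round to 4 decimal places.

282.1119

T = 120/360 years.
Growth of 1 KRW over T: 1 + 0.0651×120/360 = 1.021700.
BRL accumulates by 1 + 0.0578×120/360 = 1.019266667.
CIP: F = S · (grow KRW)/(grow BRL) = 281.44 × 1.021700/1.019266667 = 282.111892 KRW per BRL.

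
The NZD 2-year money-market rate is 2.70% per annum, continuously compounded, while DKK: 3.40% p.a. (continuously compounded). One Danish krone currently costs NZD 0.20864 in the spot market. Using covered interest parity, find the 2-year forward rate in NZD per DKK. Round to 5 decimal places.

T = 2 years.
NZD growth factor: e^(0.0270×2) = 1.0554846.
Growth of 1 DKK over T: e^(0.0340×2) = 1.0703653.
CIP: F = S · (grow NZD)/(grow DKK) = 0.20864 × 1.0554846/1.0703653 = 0.2057394 NZD per DKK.

0.20574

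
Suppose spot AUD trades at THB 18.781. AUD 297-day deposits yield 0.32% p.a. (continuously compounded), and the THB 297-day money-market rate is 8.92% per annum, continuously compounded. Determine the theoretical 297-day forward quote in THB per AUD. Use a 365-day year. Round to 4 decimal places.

20.1423

T = 297/365 years.
THB growth factor: e^(0.0892×297/365) = 1.07528089.
Growth of 1 AUD over T: e^(0.0032×297/365) = 1.00260723.
CIP: F = S · (grow THB)/(grow AUD) = 18.781 × 1.07528089/1.00260723 = 20.142335 THB per AUD.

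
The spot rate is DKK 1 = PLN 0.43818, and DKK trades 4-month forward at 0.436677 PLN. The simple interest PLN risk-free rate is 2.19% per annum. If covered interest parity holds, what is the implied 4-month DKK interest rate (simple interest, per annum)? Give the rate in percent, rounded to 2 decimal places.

T = 4/12 years.
CIP gives F = S · g_PLN/g_DKK, so g_PLN/g_DKK = 0.436677/0.43818 = 0.9965699.
The PLN side grows by 1 + 0.0219×4/12 = 1.007300.
Hence g_DKK = 1.010767.
r = (1.010767 − 1)/(4/12) = 0.032301 → 3.23%.

3.23%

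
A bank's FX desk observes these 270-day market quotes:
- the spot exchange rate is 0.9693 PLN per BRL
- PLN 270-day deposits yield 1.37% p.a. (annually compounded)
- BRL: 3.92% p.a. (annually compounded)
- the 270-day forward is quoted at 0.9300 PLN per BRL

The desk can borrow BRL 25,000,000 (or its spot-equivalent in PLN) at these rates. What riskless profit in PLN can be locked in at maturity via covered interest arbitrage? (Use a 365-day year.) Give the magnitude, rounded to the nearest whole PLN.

PLN 556,840

T = 270/365 years.
Invest the BRL and cover forward: 25,000,000 × 1.0288517179 × 0.9300 = PLN 23,920,802.44.
Convert at spot and invest in PLN: 25,000,000 × 0.9693 × 1.0101162817 = PLN 24,477,642.80.
The quoted forward undervalues BRL, so borrow BRL, convert to PLN at spot, deposit the PLN at 1.37%, and buy BRL forward at 0.9300 to cover the loan.
The gap between the two covered legs is PLN 556,840.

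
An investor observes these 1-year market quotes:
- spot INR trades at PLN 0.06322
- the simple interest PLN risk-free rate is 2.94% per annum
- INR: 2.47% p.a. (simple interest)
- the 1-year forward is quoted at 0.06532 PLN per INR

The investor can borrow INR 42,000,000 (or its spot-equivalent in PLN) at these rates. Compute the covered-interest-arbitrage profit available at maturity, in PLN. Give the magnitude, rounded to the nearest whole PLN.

PLN 77,899

T = 1 year.
Keep in INR, deliver into the forward: 42,000,000·1.024700·0.06532 = PLN 2,811,202.97.
Swap to PLN now, deposit: 42,000,000·0.06322·1.029400 = PLN 2,733,304.06.
The quoted forward overvalues INR, so borrow PLN, buy INR at spot, deposit the INR at 2.47%, and sell the proceeds forward at 0.06532.
The gap between the two covered legs is PLN 77,899.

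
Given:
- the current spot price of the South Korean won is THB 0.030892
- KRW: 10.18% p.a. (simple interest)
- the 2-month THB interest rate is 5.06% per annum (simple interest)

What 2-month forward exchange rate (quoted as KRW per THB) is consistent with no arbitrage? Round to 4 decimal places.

T = 2/12 years.
THB growth factor: 1 + 0.0506×2/12 = 1.00843333.
Growth of 1 KRW over T: 1 + 0.1018×2/12 = 1.01696667.
Forward (THB per KRW) = 0.030892 × 1.00843333 / 1.01696667 = 0.030632786.
Quoted the other way: 1/0.030632786 = 32.6448 KRW per THB.

32.6448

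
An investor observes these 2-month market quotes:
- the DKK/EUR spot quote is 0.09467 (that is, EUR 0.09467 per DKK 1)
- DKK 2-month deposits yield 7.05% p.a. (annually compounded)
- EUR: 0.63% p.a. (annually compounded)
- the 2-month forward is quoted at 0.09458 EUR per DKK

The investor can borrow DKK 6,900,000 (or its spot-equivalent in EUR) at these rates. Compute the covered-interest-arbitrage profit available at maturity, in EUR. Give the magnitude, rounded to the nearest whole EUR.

EUR 6,147

T = 2/12 years.
Keep in DKK, deliver into the forward: 6,900,000·1.01141901·0.09458 = EUR 660,054.07.
Swap to EUR now, deposit: 6,900,000·0.09467·1.00104725 = EUR 653,907.09.
The quoted forward overvalues DKK, so borrow EUR, buy DKK at spot, deposit the DKK at 7.05%, and sell the proceeds forward at 0.09458.
The gap between the two covered legs is EUR 6,147.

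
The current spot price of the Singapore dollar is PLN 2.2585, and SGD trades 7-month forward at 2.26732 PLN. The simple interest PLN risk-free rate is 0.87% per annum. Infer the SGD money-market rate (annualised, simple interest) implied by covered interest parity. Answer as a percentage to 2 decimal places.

0.20%

T = 7/12 years.
F/S = 2.26732/2.2585 = 1.0039052 = (growth of PLN) / (growth of SGD).
The PLN side grows by 1 + 0.0087×7/12 = 1.005075.
So the SGD growth factor = 1.0011652.
(1.0011652 − 1)/T = 0.001997, i.e. 0.20%.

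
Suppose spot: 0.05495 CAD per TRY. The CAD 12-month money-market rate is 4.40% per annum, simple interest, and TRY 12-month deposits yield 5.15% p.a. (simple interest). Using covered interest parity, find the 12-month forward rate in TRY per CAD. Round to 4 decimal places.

T = 1 year.
Growth of 1 CAD over T: 1 + 0.0440×1 = 1.044000.
TRY accumulates by 1 + 0.0515×1 = 1.051500.
So F = 0.05495 × 1.044000 / 1.051500 = 0.054558060 (CAD/TRY).
Quoted the other way: 1/0.054558060 = 18.3291 TRY per CAD.

18.3291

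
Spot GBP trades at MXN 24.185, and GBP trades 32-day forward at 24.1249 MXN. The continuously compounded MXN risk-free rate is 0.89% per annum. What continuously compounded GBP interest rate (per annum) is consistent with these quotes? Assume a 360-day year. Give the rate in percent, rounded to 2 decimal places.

3.69%

T = 32/360 years.
CIP gives F = S · g_MXN/g_GBP, so g_MXN/g_GBP = 24.1249/24.185 = 0.9975150.
The MXN side grows by e^(0.0089×32/360) = 1.0007914.
Hence g_GBP = 1.0032846.
Take logs: ln 1.0032846 / (32/360) = 0.036891, so 3.69%.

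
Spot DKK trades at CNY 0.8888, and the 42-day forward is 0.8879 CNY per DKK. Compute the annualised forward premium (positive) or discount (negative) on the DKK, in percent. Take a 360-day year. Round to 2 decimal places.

-0.87%

T = 42/360 years.
Period premium: (0.8879 − 0.8888)/0.8888 = -0.0010126.
×(1/T) gives -0.87% p.a.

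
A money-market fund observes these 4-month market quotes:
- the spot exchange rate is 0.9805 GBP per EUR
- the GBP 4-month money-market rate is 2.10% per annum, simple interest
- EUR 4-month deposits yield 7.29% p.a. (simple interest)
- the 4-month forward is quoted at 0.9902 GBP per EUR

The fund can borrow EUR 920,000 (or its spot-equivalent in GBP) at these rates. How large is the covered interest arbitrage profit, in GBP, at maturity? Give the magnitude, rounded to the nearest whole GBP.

T = 4/12 years.
Keep in EUR, deliver into the forward: 920,000·1.024300·0.9902 = GBP 933,120.91.
Swap to GBP now, deposit: 920,000·0.9805·1.007000 = GBP 908,374.42.
The quoted forward overvalues EUR, so borrow GBP, buy EUR at spot, deposit the EUR at 7.29%, and sell the proceeds forward at 0.9902.
The gap between the two covered legs is GBP 24,746.

GBP 24,746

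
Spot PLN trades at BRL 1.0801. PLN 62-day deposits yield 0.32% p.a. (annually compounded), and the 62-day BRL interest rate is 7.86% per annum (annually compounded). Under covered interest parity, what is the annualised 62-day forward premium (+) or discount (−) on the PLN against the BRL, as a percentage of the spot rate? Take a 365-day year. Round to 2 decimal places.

+7.29%

T = 62/365 years.
CIP forward (BRL per PLN) = 1.0801 × 1.0129354/1.0005428 = 1.0934780.
Annualised premium = (F − S)/S × (1/T) = (1.0934780 − 1.0801)/1.0801 ÷ (62/365) = 7.29%.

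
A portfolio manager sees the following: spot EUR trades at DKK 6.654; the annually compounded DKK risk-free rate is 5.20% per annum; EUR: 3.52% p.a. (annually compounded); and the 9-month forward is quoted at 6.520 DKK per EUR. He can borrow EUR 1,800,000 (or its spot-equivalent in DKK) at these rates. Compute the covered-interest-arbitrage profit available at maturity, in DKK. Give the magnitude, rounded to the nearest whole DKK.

T = 9/12 years.
Route A — deposit EUR, sell forward: 1,800,000 × 1.0262855107 × 6.520 = DKK 12,044,486.75.
Route B — convert at spot, deposit DKK: 1,800,000 × 6.654 × 1.0387518371 = DKK 12,441,338.50.
The quoted forward undervalues EUR, so borrow EUR, convert to DKK at spot, deposit the DKK at 5.20%, and buy EUR forward at 6.520 to cover the loan.
Profit = 12,441,338.50 − 12,044,486.75 = DKK 396,852.

DKK 396,852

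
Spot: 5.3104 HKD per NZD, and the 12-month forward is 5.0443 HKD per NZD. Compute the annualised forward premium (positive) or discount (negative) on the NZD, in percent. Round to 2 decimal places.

-5.01%

T = 1 year.
(F − S)/S = (5.0443 − 5.3104)/5.3104 = -0.0501092.
Per annum: -0.0501092 / 1 = -0.050109 = -5.01%.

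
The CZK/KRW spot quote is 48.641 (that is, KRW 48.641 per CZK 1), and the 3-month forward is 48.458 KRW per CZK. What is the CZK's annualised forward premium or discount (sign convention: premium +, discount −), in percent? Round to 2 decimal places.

-1.50%

T = 3/12 years.
CZK trades forward at -0.37623% vs spot over the period.
Per annum: -0.0037623 / (3/12) = -0.015049 = -1.50%.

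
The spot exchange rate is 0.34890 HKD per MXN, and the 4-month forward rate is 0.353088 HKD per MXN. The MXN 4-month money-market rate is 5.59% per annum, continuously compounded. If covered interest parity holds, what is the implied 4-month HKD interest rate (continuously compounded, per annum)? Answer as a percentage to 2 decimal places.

T = 4/12 years.
F/S = 0.353088/0.3489 = 1.0120034 = (growth of HKD) / (growth of MXN).
The MXN side grows by e^(0.0559×4/12) = 1.018808.
That pins the HKD growth at 1.0310372.
r = ln(1.0310372)/(4/12) = 0.091696 → 9.17%.

9.17%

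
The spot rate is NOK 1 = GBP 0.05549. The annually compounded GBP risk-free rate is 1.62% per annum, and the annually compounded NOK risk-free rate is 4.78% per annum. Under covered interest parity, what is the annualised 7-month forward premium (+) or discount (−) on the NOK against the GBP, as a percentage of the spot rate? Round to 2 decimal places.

T = 7/12 years.
No-arbitrage forward: 0.05549 × 1.0094183 / 1.0276118 = 0.05450757 GBP/NOK.
Annualised premium = (F − S)/S × (1/T) = (0.05450757 − 0.05549)/0.05549 ÷ (7/12) = -3.04%.

-3.04%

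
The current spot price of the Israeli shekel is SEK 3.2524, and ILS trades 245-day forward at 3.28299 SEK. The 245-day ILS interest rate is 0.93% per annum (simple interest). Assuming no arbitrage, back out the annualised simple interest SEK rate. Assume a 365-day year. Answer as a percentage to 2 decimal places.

T = 245/365 years.
CIP gives F = S · g_SEK/g_ILS, so g_SEK/g_ILS = 3.28299/3.2524 = 1.0094054.
The ILS side grows by 1 + 0.0093×245/365 = 1.0062425.
That pins the SEK growth at 1.0157066.
r = (1.0157066 − 1)/(245/365) = 0.023400 → 2.34%.

2.34%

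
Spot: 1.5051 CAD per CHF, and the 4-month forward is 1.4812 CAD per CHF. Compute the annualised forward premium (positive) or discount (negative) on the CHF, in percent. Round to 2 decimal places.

T = 4/12 years.
(F − S)/S = (1.4812 − 1.5051)/1.5051 = -0.0158793.
Annualise by dividing by T: -0.0158793 / (4/12) = -0.047638 → -4.76%.

-4.76%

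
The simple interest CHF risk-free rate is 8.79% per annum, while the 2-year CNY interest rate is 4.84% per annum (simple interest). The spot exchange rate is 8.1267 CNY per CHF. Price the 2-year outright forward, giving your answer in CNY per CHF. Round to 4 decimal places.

T = 2 years.
CNY accumulates by 1 + 0.0484×2 = 1.096800.
Growth of 1 CHF over T: 1 + 0.0879×2 = 1.175800.
Forward (CNY per CHF) = 8.1267 × 1.096800 / 1.175800 = 7.580681.

7.5807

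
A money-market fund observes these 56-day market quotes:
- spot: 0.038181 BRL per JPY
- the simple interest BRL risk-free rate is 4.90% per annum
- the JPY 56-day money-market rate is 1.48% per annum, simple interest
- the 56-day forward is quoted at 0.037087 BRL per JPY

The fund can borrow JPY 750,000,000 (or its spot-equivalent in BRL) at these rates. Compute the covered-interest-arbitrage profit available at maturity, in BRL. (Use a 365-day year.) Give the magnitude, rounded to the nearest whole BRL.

T = 56/365 years.
Invest the JPY and cover forward: 750,000,000 × 1.0022706849 × 0.037087 = BRL 27,878,409.67.
Convert at spot and invest in BRL: 750,000,000 × 0.038181 × 1.0075178082 = BRL 28,851,028.08.
The quoted forward undervalues JPY, so borrow JPY, convert to BRL at spot, deposit the BRL at 4.90%, and buy JPY forward at 0.037087 to cover the loan.
The gap between the two covered legs is BRL 972,618.

BRL 972,618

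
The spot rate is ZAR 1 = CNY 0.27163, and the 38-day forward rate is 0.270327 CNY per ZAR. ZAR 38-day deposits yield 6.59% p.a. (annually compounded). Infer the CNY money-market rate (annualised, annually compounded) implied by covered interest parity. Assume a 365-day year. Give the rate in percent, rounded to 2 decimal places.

T = 38/365 years.
CIP gives F = S · g_CNY/g_ZAR, so g_CNY/g_ZAR = 0.270327/0.27163 = 0.9952030.
ZAR growth factor: (1 + 0.0659)^(38/365) = 1.0066663.
That pins the CNY growth at 1.0018373.
r = 1.0018373^(365/38) − 1 = 0.017788 → 1.78%.

1.78%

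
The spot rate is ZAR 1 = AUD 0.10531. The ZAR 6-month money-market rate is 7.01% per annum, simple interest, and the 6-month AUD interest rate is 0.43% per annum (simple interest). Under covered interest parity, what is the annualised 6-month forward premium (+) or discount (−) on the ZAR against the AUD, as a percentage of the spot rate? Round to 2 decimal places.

-6.36%

T = 6/12 years.
F = S · g_AUD/g_ZAR = 0.10531 × 1.002150/1.035050 = 0.10196263.
Annualised premium = (F − S)/S × (1/T) = (0.10196263 − 0.10531)/0.10531 ÷ (6/12) = -6.36%.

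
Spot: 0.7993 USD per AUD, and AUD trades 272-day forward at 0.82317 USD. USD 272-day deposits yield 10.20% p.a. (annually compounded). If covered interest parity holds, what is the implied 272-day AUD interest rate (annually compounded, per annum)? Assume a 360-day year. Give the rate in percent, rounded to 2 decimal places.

5.99%

T = 272/360 years.
By CIP, F/S equals the USD-to-AUD growth ratio: 0.82317/0.7993 = 1.0298636.
The USD side grows by (1 + 0.1020)^(272/360) = 1.0761444.
That pins the AUD growth at 1.0449388.
Annualise: 1.0449388^(360/272) − 1 = 0.059906 = 5.99%.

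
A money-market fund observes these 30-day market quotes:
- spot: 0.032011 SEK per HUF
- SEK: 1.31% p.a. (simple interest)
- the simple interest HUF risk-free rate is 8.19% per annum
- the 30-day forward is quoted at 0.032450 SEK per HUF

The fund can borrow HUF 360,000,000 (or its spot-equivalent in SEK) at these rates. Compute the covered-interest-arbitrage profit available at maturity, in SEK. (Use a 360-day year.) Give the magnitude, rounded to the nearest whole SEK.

T = 30/360 years.
Invest the HUF and cover forward: 360,000,000 × 1.006825 × 0.032450 = SEK 11,761,729.65.
Convert at spot and invest in SEK: 360,000,000 × 0.032011 × 1.0010916667 = SEK 11,536,540.32.
The quoted forward overvalues HUF, so borrow SEK, buy HUF at spot, deposit the HUF at 8.19%, and sell the proceeds forward at 0.032450.
The gap between the two covered legs is SEK 225,189.

SEK 225,189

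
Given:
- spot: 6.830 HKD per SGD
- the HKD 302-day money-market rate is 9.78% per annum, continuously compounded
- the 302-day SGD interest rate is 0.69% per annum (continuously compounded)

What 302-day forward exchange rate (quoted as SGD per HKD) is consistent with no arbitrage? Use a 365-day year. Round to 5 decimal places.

0.13581

T = 302/365 years.
HKD growth factor: e^(0.0978×302/365) = 1.0842836.
SGD accumulates by e^(0.0069×302/365) = 1.0057254.
Forward (HKD per SGD) = 6.83 × 1.0842836 / 1.0057254 = 7.363498.
Invert for SGD per HKD: 1 / 7.363498 = 0.13581.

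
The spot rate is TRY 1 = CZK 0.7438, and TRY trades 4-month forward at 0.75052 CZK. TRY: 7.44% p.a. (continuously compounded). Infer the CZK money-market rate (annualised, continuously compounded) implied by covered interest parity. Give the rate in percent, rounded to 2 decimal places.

10.14%

T = 4/12 years.
F/S = 0.75052/0.7438 = 1.0090347 = (growth of CZK) / (growth of TRY).
TRY growth factor: e^(0.0744×4/12) = 1.0251101.
That pins the CZK growth at 1.0343717.
r = ln(1.0343717)/(4/12) = 0.101383 → 10.14%.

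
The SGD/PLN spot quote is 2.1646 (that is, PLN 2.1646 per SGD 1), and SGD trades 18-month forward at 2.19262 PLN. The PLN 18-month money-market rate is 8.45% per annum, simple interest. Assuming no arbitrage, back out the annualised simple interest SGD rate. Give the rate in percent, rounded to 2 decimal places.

T = 18/12 years.
By CIP, F/S equals the PLN-to-SGD growth ratio: 2.19262/2.1646 = 1.0129447.
The PLN side grows by 1 + 0.0845×18/12 = 1.126750.
So the SGD growth factor = 1.112351.
(1.112351 − 1)/T = 0.074901, i.e. 7.49%.

7.49%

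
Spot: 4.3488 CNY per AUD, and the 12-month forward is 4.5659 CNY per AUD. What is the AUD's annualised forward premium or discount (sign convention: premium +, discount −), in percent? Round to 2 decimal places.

T = 1 year.
AUD trades forward at +4.99218% vs spot over the period.
Annualise by dividing by T: 0.0499218 / 1 = 0.049922 → 4.99%.

+4.99%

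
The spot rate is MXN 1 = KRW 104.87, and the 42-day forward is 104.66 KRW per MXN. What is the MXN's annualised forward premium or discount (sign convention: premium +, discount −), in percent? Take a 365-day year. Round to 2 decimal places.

T = 42/365 years.
(F − S)/S = (104.66 − 104.87)/104.87 = -0.0020025.
×(1/T) gives -1.74% p.a.

-1.74%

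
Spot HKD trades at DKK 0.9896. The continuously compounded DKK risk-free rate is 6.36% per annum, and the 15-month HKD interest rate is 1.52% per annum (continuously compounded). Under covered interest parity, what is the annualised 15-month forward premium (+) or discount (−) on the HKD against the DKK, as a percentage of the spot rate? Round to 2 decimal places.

+4.99%

T = 15/12 years.
CIP forward (DKK per HKD) = 0.9896 × 1.0827456/1.0191816 = 1.0513191.
(F − S)/S ÷ T = (1.0513191 − 0.9896)/0.9896/(15/12) = 0.049894 → 4.99%.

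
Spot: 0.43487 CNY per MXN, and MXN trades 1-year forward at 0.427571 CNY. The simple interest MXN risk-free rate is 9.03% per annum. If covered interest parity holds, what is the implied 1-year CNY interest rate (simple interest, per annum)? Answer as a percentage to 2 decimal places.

7.20%

T = 1 year.
CIP gives F = S · g_CNY/g_MXN, so g_CNY/g_MXN = 0.427571/0.43487 = 0.9832157.
The MXN side grows by 1 + 0.0903×1 = 1.090300.
That pins the CNY growth at 1.0720001.
r = (1.0720001 − 1)/1 = 0.072000 → 7.20%.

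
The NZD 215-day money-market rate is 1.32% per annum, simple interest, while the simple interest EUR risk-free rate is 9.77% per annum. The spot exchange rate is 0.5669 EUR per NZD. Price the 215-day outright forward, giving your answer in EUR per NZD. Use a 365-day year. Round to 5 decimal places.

T = 215/365 years.
Growth of 1 EUR over T: 1 + 0.0977×215/365 = 1.0575493.
NZD accumulates by 1 + 0.0132×215/365 = 1.0077753.
Forward (EUR per NZD) = 0.5669 × 1.0575493 / 1.0077753 = 0.5948992.

0.59490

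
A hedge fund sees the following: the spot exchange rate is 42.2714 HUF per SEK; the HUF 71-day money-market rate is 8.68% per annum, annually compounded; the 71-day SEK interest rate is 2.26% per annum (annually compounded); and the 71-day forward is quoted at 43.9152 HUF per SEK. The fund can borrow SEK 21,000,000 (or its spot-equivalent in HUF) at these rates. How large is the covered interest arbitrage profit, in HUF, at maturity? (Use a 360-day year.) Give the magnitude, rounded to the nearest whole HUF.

T = 71/360 years.
Invest the SEK and cover forward: 21,000,000 × 1.0044173296 × 43.9152 = HUF 926,292,946.17.
Convert at spot and invest in HUF: 21,000,000 × 42.2714 × 1.01655179207 = HUF 902,392,415.89.
The quoted forward overvalues SEK, so borrow HUF, buy SEK at spot, deposit the SEK at 2.26%, and sell the proceeds forward at 43.9152.
Arbitrage profit = |926,292,946.17 − 902,392,415.89| = HUF 23,900,530.

HUF 23,900,530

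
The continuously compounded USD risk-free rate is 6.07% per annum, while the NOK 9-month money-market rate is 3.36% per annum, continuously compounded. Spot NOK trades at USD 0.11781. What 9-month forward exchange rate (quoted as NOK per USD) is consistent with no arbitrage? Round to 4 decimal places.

8.3175

T = 9/12 years.
Growth of 1 USD over T: e^(0.0607×9/12) = 1.0465772.
NOK accumulates by e^(0.0336×9/12) = 1.0255202.
CIP: F = S · (grow USD)/(grow NOK) = 0.11781 × 1.0465772/1.0255202 = 0.1202290 USD per NOK.
Quoted the other way: 1/0.1202290 = 8.3175 NOK per USD.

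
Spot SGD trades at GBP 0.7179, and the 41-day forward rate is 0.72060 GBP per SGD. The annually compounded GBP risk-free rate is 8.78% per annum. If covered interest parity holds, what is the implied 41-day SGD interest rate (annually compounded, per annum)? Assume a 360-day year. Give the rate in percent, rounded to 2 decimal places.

T = 41/360 years.
F/S = 0.7206/0.7179 = 1.0037610 = (growth of GBP) / (growth of SGD).
GBP growth factor: (1 + 0.0878)^(41/360) = 1.0096307.
That pins the SGD growth at 1.0058477.
r = 1.0058477^(360/41) − 1 = 0.052529 → 5.25%.

5.25%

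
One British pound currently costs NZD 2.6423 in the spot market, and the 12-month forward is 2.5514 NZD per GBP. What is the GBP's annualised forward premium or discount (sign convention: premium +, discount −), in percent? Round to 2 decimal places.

T = 1 year.
GBP trades forward at -3.44018% vs spot over the period.
×(1/T) gives -3.44% p.a.

-3.44%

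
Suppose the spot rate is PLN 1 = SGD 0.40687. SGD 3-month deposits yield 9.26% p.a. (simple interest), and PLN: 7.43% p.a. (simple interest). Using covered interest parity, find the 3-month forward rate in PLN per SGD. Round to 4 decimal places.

T = 3/12 years.
SGD growth factor: 1 + 0.0926×3/12 = 1.023150.
PLN accumulates by 1 + 0.0743×3/12 = 1.018575.
CIP: F = S · (grow SGD)/(grow PLN) = 0.40687 × 1.023150/1.018575 = 0.4086975 SGD per PLN.
Quoted the other way: 1/0.4086975 = 2.4468 PLN per SGD.

2.4468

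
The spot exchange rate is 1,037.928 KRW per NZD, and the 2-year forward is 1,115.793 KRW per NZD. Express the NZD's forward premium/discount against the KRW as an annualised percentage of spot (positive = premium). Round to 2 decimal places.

+3.75%

T = 2 years.
NZD trades forward at +7.50197% vs spot over the period.
Annualise by dividing by T: 0.0750197 / 2 = 0.037510 → 3.75%.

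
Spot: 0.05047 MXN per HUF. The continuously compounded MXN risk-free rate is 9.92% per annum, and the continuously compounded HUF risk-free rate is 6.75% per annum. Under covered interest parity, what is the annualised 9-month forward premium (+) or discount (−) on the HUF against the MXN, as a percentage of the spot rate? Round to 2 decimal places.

T = 9/12 years.
No-arbitrage forward: 0.05047 × 1.0772376 / 1.0519283 = 0.05168430 MXN/HUF.
Annualised premium = (F − S)/S × (1/T) = (0.05168430 − 0.05047)/0.05047 ÷ (9/12) = 3.21%.

+3.21%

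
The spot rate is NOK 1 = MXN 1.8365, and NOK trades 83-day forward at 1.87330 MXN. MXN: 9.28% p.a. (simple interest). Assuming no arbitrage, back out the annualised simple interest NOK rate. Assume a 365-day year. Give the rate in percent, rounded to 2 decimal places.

0.46%

T = 83/365 years.
F/S = 1.8733/1.8365 = 1.0200381 = (growth of MXN) / (growth of NOK).
MXN growth factor: 1 + 0.0928×83/365 = 1.0211025.
That pins the NOK growth at 1.0010435.
(1.0010435 − 1)/T = 0.004589, i.e. 0.46%.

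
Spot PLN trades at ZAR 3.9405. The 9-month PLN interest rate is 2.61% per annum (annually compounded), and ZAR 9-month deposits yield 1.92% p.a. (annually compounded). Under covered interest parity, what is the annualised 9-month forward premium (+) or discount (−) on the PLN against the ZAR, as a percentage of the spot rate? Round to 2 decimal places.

T = 9/12 years.
CIP forward (ZAR per PLN) = 3.9405 × 1.0143657/1.0195118 = 3.9206099.
Annualised premium = (F − S)/S × (1/T) = (3.9206099 − 3.9405)/3.9405 ÷ (9/12) = -0.67%.

-0.67%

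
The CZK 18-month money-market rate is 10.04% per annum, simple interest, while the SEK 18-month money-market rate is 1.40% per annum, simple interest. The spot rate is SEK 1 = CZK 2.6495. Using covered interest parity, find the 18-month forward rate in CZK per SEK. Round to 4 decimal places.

T = 18/12 years.
CZK accumulates by 1 + 0.1004×18/12 = 1.150600.
SEK accumulates by 1 + 0.0140×18/12 = 1.021000.
Forward (CZK per SEK) = 2.6495 × 1.150600 / 1.021000 = 2.985813.

2.9858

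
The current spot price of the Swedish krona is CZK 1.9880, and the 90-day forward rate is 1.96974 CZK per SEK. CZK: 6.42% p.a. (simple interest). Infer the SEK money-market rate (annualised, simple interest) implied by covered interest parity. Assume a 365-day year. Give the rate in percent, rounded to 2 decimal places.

T = 90/365 years.
F/S = 1.96974/1.988 = 0.9908149 = (growth of CZK) / (growth of SEK).
CZK growth factor: 1 + 0.0642×90/365 = 1.0158301.
That pins the SEK growth at 1.0252471.
(1.0252471 − 1)/T = 0.102391, i.e. 10.24%.

10.24%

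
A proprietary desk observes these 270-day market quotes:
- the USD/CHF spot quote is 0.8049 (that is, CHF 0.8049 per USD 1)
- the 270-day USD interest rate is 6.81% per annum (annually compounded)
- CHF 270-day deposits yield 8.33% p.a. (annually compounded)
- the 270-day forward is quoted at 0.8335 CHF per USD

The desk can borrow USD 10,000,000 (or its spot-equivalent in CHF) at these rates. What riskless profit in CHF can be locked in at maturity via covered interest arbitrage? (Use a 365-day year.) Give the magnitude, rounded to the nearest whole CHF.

T = 270/365 years.
Route A — deposit USD, sell forward: 10,000,000 × 1.049941201 × 0.8335 = CHF 8,751,259.91.
Route B — convert at spot, deposit CHF: 10,000,000 × 0.8049 × 1.060973532 = CHF 8,539,775.96.
The quoted forward overvalues USD, so borrow CHF, buy USD at spot, deposit the USD at 6.81%, and sell the proceeds forward at 0.8335.
The gap between the two covered legs is CHF 211,484.

CHF 211,484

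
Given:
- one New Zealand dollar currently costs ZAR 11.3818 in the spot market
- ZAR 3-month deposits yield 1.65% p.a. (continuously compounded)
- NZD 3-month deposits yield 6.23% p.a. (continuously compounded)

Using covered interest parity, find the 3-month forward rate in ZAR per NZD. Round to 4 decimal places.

T = 3/12 years.
ZAR growth factor: e^(0.0165×3/12) = 1.00413352.
Growth of 1 NZD over T: e^(0.0623×3/12) = 1.01569692.
CIP: F = S · (grow ZAR)/(grow NZD) = 11.3818 × 1.00413352/1.01569692 = 11.252222 ZAR per NZD.

11.2522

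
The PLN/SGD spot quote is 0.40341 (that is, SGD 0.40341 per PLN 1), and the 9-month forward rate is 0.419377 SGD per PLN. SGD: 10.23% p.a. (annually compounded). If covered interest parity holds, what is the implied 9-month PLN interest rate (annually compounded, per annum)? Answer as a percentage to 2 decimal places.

T = 9/12 years.
CIP gives F = S · g_SGD/g_PLN, so g_SGD/g_PLN = 0.419377/0.40341 = 1.0395801.
SGD growth factor: (1 + 0.1023)^(9/12) = 1.0757834.
Hence g_PLN = 1.0348249.
r = 1.0348249^(12/9) − 1 = 0.046701 → 4.67%.

4.67%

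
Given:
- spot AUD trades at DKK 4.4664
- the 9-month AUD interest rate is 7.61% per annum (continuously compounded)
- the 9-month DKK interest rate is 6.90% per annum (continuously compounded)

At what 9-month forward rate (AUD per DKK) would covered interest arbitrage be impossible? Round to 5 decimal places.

0.22509

T = 9/12 years.
Growth of 1 DKK over T: e^(0.0690×9/12) = 1.0531124.
AUD growth factor: e^(0.0761×9/12) = 1.0587352.
CIP: F = S · (grow DKK)/(grow AUD) = 4.4664 × 1.0531124/1.0587352 = 4.442680 DKK per AUD.
Quoted the other way: 1/4.442680 = 0.22509 AUD per DKK.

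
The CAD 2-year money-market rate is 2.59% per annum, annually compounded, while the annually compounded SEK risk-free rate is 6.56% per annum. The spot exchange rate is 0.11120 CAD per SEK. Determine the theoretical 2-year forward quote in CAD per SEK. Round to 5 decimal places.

0.10307

T = 2 years.
CAD accumulates by (1 + 0.0259)^2 = 1.0524708.
SEK accumulates by (1 + 0.0656)^2 = 1.1355034.
Forward (CAD per SEK) = 0.1112 × 1.0524708 / 1.1355034 = 0.1030686.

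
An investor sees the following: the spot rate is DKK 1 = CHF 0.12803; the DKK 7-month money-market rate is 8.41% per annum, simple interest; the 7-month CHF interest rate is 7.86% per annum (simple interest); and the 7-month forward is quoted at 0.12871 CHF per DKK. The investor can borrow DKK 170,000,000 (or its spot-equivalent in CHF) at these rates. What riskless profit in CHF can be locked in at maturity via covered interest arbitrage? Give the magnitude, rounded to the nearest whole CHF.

CHF 191,101

T = 7/12 years.
Invest the DKK and cover forward: 170,000,000 × 1.0490583333 × 0.12871 = CHF 22,954,130.67.
Convert at spot and invest in CHF: 170,000,000 × 0.12803 × 1.045850 = CHF 22,763,029.84.
The quoted forward overvalues DKK, so borrow CHF, buy DKK at spot, deposit the DKK at 8.41%, and sell the proceeds forward at 0.12871.
Profit = 22,954,130.67 − 22,763,029.84 = CHF 191,101.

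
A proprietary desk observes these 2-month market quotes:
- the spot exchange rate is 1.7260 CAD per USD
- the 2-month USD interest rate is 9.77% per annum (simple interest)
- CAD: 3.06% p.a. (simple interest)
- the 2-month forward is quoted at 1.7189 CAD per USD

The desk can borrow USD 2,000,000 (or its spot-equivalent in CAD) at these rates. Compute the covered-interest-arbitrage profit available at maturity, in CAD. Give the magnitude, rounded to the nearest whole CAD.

CAD 24,174

T = 2/12 years.
Keep in USD, deliver into the forward: 2,000,000·1.016283333·1.7189 = CAD 3,493,778.84.
Swap to CAD now, deposit: 2,000,000·1.7260·1.005100 = CAD 3,469,605.20.
The quoted forward overvalues USD, so borrow CAD, buy USD at spot, deposit the USD at 9.77%, and sell the proceeds forward at 1.7189.
Profit = 3,493,778.84 − 3,469,605.20 = CAD 24,174.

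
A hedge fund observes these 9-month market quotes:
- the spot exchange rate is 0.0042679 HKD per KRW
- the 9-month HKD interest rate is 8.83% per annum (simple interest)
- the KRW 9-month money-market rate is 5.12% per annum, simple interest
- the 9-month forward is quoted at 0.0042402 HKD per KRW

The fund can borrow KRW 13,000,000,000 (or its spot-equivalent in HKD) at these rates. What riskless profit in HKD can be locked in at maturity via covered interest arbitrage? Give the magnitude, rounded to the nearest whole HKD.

T = 9/12 years.
Keep in KRW, deliver into the forward: 13,000,000,000·1.038400·0.0042402 = HKD 57,239,307.84.
Swap to HKD now, deposit: 13,000,000,000·0.0042679·1.066225 = HKD 59,157,041.81.
The quoted forward undervalues KRW, so borrow KRW, convert to HKD at spot, deposit the HKD at 8.83%, and buy KRW forward at 0.0042402 to cover the loan.
Arbitrage profit = |57,239,307.84 − 59,157,041.81| = HKD 1,917,734.

HKD 1,917,734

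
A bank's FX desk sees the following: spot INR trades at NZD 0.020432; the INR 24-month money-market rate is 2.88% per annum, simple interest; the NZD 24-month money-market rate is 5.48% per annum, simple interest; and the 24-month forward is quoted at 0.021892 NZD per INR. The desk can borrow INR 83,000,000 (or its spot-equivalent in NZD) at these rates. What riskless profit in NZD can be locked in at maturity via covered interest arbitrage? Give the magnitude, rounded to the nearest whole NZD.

NZD 39,975

T = 2 years.
Invest the INR and cover forward: 83,000,000 × 1.057600 × 0.021892 = NZD 1,921,697.27.
Convert at spot and invest in NZD: 83,000,000 × 0.020432 × 1.109600 = NZD 1,881,721.82.
The quoted forward overvalues INR, so borrow NZD, buy INR at spot, deposit the INR at 2.88%, and sell the proceeds forward at 0.021892.
Arbitrage profit = |1,921,697.27 − 1,881,721.82| = NZD 39,975.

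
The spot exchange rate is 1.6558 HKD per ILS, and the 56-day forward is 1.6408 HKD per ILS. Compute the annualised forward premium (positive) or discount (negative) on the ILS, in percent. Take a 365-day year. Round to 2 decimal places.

-5.90%

T = 56/365 years.
Period premium: (1.6408 − 1.6558)/1.6558 = -0.0090591.
Annualise by dividing by T: -0.0090591 / (56/365) = -0.059046 → -5.90%.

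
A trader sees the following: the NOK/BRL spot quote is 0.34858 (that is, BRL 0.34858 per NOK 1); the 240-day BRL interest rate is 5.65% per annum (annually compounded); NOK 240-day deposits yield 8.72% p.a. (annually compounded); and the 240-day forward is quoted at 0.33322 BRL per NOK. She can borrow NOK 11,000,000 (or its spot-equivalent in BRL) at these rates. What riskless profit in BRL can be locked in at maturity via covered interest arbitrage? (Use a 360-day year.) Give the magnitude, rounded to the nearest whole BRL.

BRL 101,961

T = 240/360 years.
Keep in NOK, deliver into the forward: 11,000,000·1.057319631·0.33322 = BRL 3,875,520.52.
Swap to BRL now, deposit: 11,000,000·0.34858·1.037320596 = BRL 3,977,481.35.
The quoted forward undervalues NOK, so borrow NOK, convert to BRL at spot, deposit the BRL at 5.65%, and buy NOK forward at 0.33322 to cover the loan.
The gap between the two covered legs is BRL 101,961.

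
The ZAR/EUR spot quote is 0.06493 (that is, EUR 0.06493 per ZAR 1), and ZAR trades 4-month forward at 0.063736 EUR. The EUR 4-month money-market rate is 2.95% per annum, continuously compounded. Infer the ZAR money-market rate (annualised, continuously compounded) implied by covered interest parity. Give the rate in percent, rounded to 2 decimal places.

T = 4/12 years.
CIP gives F = S · g_EUR/g_ZAR, so g_EUR/g_ZAR = 0.063736/0.06493 = 0.9816110.
EUR growth factor: e^(0.0295×4/12) = 1.0098818.
Hence g_ZAR = 1.0288004.
r = ln(1.0288004)/(4/12) = 0.085180 → 8.52%.

8.52%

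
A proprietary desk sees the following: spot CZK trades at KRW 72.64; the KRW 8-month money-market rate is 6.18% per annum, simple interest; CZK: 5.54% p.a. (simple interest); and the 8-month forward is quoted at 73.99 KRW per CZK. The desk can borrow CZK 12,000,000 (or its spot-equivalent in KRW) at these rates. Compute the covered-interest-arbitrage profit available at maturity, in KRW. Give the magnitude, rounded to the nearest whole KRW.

KRW 13,079,152

T = 8/12 years.
Keep in CZK, deliver into the forward: 12,000,000·1.03693333333·73.99 = KRW 920,672,368.00.
Swap to KRW now, deposit: 12,000,000·72.64·1.041200 = KRW 907,593,216.00.
The quoted forward overvalues CZK, so borrow KRW, buy CZK at spot, deposit the CZK at 5.54%, and sell the proceeds forward at 73.99.
The gap between the two covered legs is KRW 13,079,152.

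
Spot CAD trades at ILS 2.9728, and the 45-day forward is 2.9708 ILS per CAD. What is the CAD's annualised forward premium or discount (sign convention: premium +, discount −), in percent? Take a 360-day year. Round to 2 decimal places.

-0.54%

T = 45/360 years.
Period premium: (2.9708 − 2.9728)/2.9728 = -0.0006728.
Per annum: -0.0006728 / (45/360) = -0.005382 = -0.54%.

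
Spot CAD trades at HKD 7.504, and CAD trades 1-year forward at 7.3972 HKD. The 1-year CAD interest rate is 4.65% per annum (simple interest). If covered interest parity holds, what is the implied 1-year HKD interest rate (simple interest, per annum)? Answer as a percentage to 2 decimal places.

3.16%

T = 1 year.
By CIP, F/S equals the HKD-to-CAD growth ratio: 7.3972/7.504 = 0.9857676.
CAD growth factor: 1 + 0.0465×1 = 1.046500.
Hence g_HKD = 1.0316058.
(1.0316058 − 1)/T = 0.031606, i.e. 3.16%.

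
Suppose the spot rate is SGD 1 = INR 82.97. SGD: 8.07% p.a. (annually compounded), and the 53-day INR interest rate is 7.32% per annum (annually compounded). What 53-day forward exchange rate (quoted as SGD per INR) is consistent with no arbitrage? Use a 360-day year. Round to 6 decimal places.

T = 53/360 years.
Growth of 1 INR over T: (1 + 0.0732)^(53/360) = 1.0104548.
SGD growth factor: (1 + 0.0807)^(53/360) = 1.0114913.
Forward (INR per SGD) = 82.97 × 1.0104548 / 1.0114913 = 82.88498.
Invert for SGD per INR: 1 / 82.88498 = 0.012065.

0.012065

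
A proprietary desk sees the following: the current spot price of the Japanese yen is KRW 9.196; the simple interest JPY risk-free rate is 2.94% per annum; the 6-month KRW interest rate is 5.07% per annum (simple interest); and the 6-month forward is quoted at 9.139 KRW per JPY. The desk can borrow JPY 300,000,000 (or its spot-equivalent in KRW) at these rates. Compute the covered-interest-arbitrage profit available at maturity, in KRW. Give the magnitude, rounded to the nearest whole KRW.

KRW 46,732,590

T = 6/12 years.
Invest the JPY and cover forward: 300,000,000 × 1.014700 × 9.139 = KRW 2,782,002,990.00.
Convert at spot and invest in KRW: 300,000,000 × 9.196 × 1.025350 = KRW 2,828,735,580.00.
The quoted forward undervalues JPY, so borrow JPY, convert to KRW at spot, deposit the KRW at 5.07%, and buy JPY forward at 9.139 to cover the loan.
Arbitrage profit = |2,782,002,990.00 − 2,828,735,580.00| = KRW 46,732,590.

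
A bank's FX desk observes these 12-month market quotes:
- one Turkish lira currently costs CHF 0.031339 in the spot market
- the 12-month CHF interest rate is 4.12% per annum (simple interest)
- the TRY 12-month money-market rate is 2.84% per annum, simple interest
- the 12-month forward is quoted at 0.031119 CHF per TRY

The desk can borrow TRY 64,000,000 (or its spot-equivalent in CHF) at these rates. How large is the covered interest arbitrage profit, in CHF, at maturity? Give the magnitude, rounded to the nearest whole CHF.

CHF 40,153

T = 1 year.
Route A — deposit TRY, sell forward: 64,000,000 × 1.028400 × 0.031119 = CHF 2,048,177.89.
Route B — convert at spot, deposit CHF: 64,000,000 × 0.031339 × 1.041200 = CHF 2,088,330.68.
The quoted forward undervalues TRY, so borrow TRY, convert to CHF at spot, deposit the CHF at 4.12%, and buy TRY forward at 0.031119 to cover the loan.
Profit = 2,088,330.68 − 2,048,177.89 = CHF 40,153.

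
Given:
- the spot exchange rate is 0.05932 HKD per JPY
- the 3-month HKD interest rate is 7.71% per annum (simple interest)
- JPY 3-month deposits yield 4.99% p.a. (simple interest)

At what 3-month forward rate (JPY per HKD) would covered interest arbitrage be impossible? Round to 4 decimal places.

16.7453

T = 3/12 years.
HKD growth factor: 1 + 0.0771×3/12 = 1.019275.
JPY growth factor: 1 + 0.0499×3/12 = 1.012475.
Forward (HKD per JPY) = 0.05932 × 1.019275 / 1.012475 = 0.059718406.
Invert for JPY per HKD: 1 / 0.059718406 = 16.7453.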